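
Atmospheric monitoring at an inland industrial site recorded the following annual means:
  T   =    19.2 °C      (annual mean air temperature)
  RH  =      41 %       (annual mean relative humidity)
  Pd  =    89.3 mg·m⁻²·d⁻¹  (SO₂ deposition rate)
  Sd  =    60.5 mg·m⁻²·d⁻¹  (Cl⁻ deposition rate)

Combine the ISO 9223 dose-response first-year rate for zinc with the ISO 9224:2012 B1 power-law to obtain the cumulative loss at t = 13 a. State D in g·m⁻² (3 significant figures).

zinc: f(T) = -0.071·(T−10) [T>10 °C] = -0.6532
  SO₂ term: 0.0129·89.3^0.44·exp(0.046·41-0.6532) = 0.3194
  Cl⁻ term: 0.0175·60.5^0.57·exp(0.008·41+0.085·19.2) = 1.288
  r_corr = 0.3194 + 1.288 = 1.607 μm/a
ISO 9224: D(t) = r_corr · t^b with b = 0.813 (zinc, B1)
  D(13) = 1.607 × 13^0.813 = 1.607 × 8.047 = 12.93 μm
  Mass loss = 12.93 μm × 7.14 g/cm³ = 92.35 g·m⁻²

D(13) = 92.3 g·m⁻²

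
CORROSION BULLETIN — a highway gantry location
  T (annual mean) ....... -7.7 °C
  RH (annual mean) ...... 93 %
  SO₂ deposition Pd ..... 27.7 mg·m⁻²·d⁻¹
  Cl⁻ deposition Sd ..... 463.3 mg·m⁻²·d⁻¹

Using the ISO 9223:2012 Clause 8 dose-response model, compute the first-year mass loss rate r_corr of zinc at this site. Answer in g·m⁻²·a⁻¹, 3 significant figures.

zinc: T≤10 °C ⇒ hinge +0.038·(-7.7−10) = -0.6726
  sulphur-dioxide contribution → 2.047 μm/a
  chloride contribution → 0.6331 μm/a
  total first-year rate 2.68 μm/a
Convert to mass loss: 2.68 μm/a × 7.14 g/cm³ = 19.13 g·m⁻²·a⁻¹

r_corr = 19.1 g·m⁻²·a⁻¹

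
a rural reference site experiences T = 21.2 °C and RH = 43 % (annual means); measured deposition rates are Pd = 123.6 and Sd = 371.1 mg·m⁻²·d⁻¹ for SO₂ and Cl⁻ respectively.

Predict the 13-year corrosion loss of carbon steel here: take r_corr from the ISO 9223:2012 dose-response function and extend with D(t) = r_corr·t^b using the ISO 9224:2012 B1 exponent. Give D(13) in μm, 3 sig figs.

carbon steel: T>10 °C ⇒ hinge -0.054·(21.2−10) = -0.6048
  Pd branch = 1.77·Pd^0.52·e^(0.02·RH+f) = 27.97 μm/a
  Cl⁻ term: 0.102·371.1^0.62·exp(0.033·43+0.04·21.2) = 38.57
  r_corr = 27.97 + 38.57 = 66.54 μm/a
Power-law: D(13) = r_corr · 13^0.523
  D(13) = 66.54 × 13^0.523 = 66.54 × 3.825 = 254.5 μm

D(13) = 254 μm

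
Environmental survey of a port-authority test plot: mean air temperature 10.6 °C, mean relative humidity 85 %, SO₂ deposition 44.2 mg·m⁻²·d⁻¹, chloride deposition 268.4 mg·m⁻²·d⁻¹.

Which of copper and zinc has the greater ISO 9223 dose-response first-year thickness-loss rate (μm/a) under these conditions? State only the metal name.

copper: T>10 °C ⇒ hinge -0.080·(10.6−10) = -0.0480
  Pd branch = 0.0053·Pd^0.26·e^(0.059·RH+f) = 2.038 μm/a
  Cl⁻ term: 0.01025·268.4^0.27·exp(0.036·85+0.049·10.6) = 1.663
  sum: 2.038 + 1.663 → r_corr = 3.702 μm/a
zinc: T>10 °C ⇒ hinge -0.071·(10.6−10) = -0.0426
  Pd branch = 0.0129·Pd^0.44·e^(0.046·RH+f) = 3.267 μm/a
  Cl⁻ term: 0.0175·268.4^0.57·exp(0.008·85+0.085·10.6) = 2.061
  sum: 3.267 + 2.061 → r_corr = 5.328 μm/a
Ordering by μm/a: zinc (5.33) > copper (3.7)

zinc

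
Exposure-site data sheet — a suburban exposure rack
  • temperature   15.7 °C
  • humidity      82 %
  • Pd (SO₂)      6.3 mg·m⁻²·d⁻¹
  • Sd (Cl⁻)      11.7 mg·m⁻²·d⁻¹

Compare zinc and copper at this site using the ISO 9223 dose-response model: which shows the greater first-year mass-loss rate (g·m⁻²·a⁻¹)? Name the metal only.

zinc: T>10 °C ⇒ hinge -0.071·(15.7−10) = -0.4047
  Pd branch = 0.0129·Pd^0.44·e^(0.046·RH+f) = 0.8408 μm/a
  Cl⁻ term: 0.0175·11.7^0.57·exp(0.008·82+0.085·15.7) = 0.5204
  r_corr = 0.8408 + 0.5204 = 1.361 μm/a
  mass loss = 1.361 μm/a × 7.14 g/cm³ = 9.719 g·m⁻²·a⁻¹
copper: T>10 °C ⇒ hinge -0.080·(15.7−10) = -0.4560
  Pd branch = 0.0053·Pd^0.26·e^(0.059·RH+f) = 0.6842 μm/a
  Sd branch = 0.01025·Sd^0.27·e^(0.036·RH+0.049·T) = 0.8228 μm/a
  sum: 0.6842 + 0.8228 → r_corr = 1.507 μm/a
  mass loss = 1.507 μm/a × 8.96 g/cm³ = 13.5 g·m⁻²·a⁻¹
Ordering by g·m⁻²·a⁻¹: copper (13.5) > zinc (9.72)

copper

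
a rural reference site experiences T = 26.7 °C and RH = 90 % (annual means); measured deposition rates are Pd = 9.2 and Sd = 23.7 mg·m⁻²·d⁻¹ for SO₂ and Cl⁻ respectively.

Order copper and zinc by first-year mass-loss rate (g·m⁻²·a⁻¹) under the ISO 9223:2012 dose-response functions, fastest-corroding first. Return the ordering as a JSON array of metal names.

["copper", "zinc"]

copper: f(T) = -0.080·(T−10) [T>10 °C] = -1.3360
  sulphur-dioxide contribution → 0.5021 μm/a
  chloride contribution → 2.276 μm/a
  total first-year rate 2.778 μm/a
  mass loss = 2.778 μm/a × 8.96 g/cm³ = 24.89 g·m⁻²·a⁻¹
zinc: T>10 °C ⇒ hinge -0.071·(26.7−10) = -1.1857
  sulphur-dioxide contribution → 0.6572 μm/a
  chloride contribution → 2.113 μm/a
  ⇒ r_corr(zinc) = 2.771 μm/a
  mass loss = 2.771 μm/a × 7.14 g/cm³ = 19.78 g·m⁻²·a⁻¹
Ordering by g·m⁻²·a⁻¹: copper (24.9) > zinc (19.8)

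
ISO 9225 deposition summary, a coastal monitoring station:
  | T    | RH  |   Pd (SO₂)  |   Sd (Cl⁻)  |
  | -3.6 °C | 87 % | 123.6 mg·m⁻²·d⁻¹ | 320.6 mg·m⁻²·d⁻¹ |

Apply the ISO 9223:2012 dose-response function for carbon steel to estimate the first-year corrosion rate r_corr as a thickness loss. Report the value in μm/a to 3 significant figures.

carbon steel: T≤10 °C ⇒ hinge +0.150·(-3.6−10) = -2.0400
  Pd branch = 1.77·Pd^0.52·e^(0.02·RH+f) = 16.05 μm/a
  Sd branch = 0.102·Sd^0.62·e^(0.033·RH+0.04·T) = 55.8 μm/a
  r_corr = 16.05 + 55.8 = 71.85 μm/a

r_corr = 71.9 μm/a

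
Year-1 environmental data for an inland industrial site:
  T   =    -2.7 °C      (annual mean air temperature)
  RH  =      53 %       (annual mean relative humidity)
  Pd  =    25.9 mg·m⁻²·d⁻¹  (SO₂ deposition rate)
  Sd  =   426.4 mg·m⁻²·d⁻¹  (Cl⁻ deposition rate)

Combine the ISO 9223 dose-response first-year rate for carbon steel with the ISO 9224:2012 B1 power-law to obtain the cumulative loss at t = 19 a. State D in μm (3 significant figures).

D(19) = 124 μm

carbon steel: temperature factor f = +0.150·(-12.7) = -1.9050
  sulphur-dioxide contribution → 4.13 μm/a
  chloride contribution → 22.48 μm/a
  total first-year rate 26.61 μm/a
Power-law: D(19) = r_corr · 19^0.523
  D(19) = 26.61 × 19^0.523 = 26.61 × 4.664 = 124.1 μm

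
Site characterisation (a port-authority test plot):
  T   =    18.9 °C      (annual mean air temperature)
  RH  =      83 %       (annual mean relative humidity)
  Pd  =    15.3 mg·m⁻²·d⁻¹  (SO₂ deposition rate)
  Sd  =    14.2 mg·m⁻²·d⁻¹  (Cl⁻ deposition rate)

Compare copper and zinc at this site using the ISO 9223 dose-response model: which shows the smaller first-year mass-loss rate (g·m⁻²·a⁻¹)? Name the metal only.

zinc

copper: temperature factor f = -0.080·(8.9) = -0.7120
  Pd branch = 0.0053·Pd^0.26·e^(0.059·RH+f) = 0.7076 μm/a
  Cl⁻ term: 0.01025·14.2^0.27·exp(0.036·83+0.049·18.9) = 1.051
  sum: 0.7076 + 1.051 → r_corr = 1.759 μm/a
  mass loss = 1.759 μm/a × 8.96 g/cm³ = 15.76 g·m⁻²·a⁻¹
zinc: T>10 °C ⇒ hinge -0.071·(18.9−10) = -0.6319
  Pd branch = 0.0129·Pd^0.44·e^(0.046·RH+f) = 1.036 μm/a
  Cl⁻ term: 0.0175·14.2^0.57·exp(0.008·83+0.085·18.9) = 0.769
  sum: 1.036 + 0.769 → r_corr = 1.805 μm/a
  mass loss = 1.805 μm/a × 7.14 g/cm³ = 12.89 g·m⁻²·a⁻¹
Ordering by g·m⁻²·a⁻¹: copper (15.8) > zinc (12.9)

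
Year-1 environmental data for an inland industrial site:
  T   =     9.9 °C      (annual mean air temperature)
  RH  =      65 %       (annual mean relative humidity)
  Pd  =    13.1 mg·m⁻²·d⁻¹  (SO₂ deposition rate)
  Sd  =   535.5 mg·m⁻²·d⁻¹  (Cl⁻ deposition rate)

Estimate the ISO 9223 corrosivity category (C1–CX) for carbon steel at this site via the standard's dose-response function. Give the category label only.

C5

carbon steel: T≤10 °C ⇒ hinge +0.150·(9.9−10) = -0.0150
  Pd branch = 1.77·Pd^0.52·e^(0.02·RH+f) = 24.38 μm/a
  Sd branch = 0.102·Sd^0.62·e^(0.033·RH+0.04·T) = 63.68 μm/a
  r_corr = 24.38 + 63.68 = 88.06 μm/a
88.1 μm/a falls in (80, 200] for carbon steel → category C5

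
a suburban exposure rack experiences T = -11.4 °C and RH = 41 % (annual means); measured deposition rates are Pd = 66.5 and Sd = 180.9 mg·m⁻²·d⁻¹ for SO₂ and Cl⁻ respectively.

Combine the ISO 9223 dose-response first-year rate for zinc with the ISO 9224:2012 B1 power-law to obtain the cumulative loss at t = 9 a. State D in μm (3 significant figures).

D(9) = 2.49 μm

zinc: temperature factor f = +0.038·(-21.4) = -0.8132
  sulphur-dioxide contribution → 0.2391 μm/a
  chloride contribution → 0.1784 μm/a
  total first-year rate 0.4175 μm/a
Power-law: D(9) = r_corr · 9^0.813
  D(9) = 0.4175 × 9^0.813 = 0.4175 × 5.968 = 2.491 μm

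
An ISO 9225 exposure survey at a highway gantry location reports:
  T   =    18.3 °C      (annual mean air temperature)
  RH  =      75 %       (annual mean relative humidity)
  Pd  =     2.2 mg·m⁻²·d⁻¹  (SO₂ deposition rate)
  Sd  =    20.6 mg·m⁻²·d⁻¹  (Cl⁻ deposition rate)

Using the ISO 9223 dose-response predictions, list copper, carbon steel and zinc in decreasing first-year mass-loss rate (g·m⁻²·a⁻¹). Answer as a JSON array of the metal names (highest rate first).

copper: f(T) = -0.080·(T−10) [T>10 °C] = -0.6640
  Pd branch = 0.0053·Pd^0.26·e^(0.059·RH+f) = 0.2797 μm/a
  Cl⁻ term: 0.01025·20.6^0.27·exp(0.036·75+0.049·18.3) = 0.8462
  sum: 0.2797 + 0.8462 → r_corr = 1.126 μm/a
  mass loss = 1.126 μm/a × 8.96 g/cm³ = 10.09 g·m⁻²·a⁻¹
carbon steel: T>10 °C ⇒ hinge -0.054·(18.3−10) = -0.4482
  Pd branch = 1.77·Pd^0.52·e^(0.02·RH+f) = 7.635 μm/a
  Cl⁻ term: 0.102·20.6^0.62·exp(0.033·75+0.04·18.3) = 16.44
  r_corr = 7.635 + 16.44 = 24.08 μm/a
  mass loss = 24.08 μm/a × 7.85 g/cm³ = 189 g·m⁻²·a⁻¹
zinc: f(T) = -0.071·(T−10) [T>10 °C] = -0.5893
  SO₂ term: 0.0129·2.2^0.44·exp(0.046·75-0.5893) = 0.3189
  Sd branch = 0.0175·Sd^0.57·e^(0.008·RH+0.085·T) = 0.8474 μm/a
  sum: 0.3189 + 0.8474 → r_corr = 1.166 μm/a
  mass loss = 1.166 μm/a × 7.14 g/cm³ = 8.327 g·m⁻²·a⁻¹
Ordering by g·m⁻²·a⁻¹: carbon steel (189) > copper (10.1) > zinc (8.33)

["carbon steel", "copper", "zinc"]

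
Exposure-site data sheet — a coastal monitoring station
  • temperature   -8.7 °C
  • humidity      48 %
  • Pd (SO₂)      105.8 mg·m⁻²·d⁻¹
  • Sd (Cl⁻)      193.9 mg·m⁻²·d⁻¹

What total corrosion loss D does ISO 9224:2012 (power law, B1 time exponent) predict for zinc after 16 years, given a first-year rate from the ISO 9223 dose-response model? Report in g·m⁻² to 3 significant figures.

zinc: temperature factor f = +0.038·(-18.7) = -0.7106
  SO₂ term: 0.0129·105.8^0.44·exp(0.046·48-0.7106) = 0.4484
  Cl⁻ term: 0.0175·193.9^0.57·exp(0.008·48+0.085·-8.7) = 0.2469
  sum: 0.4484 + 0.2469 → r_corr = 0.6953 μm/a
Power-law: D(16) = r_corr · 16^0.813
  D(16) = 0.6953 × 16^0.813 = 0.6953 × 9.527 = 6.624 μm
  Mass loss = 6.624 μm × 7.14 g/cm³ = 47.3 g·m⁻²

D(16) = 47.3 g·m⁻²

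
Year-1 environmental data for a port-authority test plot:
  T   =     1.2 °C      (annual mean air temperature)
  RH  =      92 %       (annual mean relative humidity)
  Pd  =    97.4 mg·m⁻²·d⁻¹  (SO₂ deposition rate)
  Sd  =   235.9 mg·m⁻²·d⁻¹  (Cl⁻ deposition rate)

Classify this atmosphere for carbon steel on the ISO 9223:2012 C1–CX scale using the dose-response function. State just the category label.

C5

carbon steel: f(T) = +0.150·(T−10) [T≤10 °C] = -1.3200
  sulphur-dioxide contribution → 32.2 μm/a
  chloride contribution → 65.93 μm/a
  ⇒ r_corr(carbon steel) = 98.13 μm/a
98.1 μm/a falls in (80, 200] for carbon steel → category C5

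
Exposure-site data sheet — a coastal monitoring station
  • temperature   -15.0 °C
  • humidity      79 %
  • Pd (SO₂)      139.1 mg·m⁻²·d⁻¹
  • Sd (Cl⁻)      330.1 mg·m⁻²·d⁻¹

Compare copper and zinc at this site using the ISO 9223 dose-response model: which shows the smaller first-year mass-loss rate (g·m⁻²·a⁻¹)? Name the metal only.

copper

copper: f(T) = +0.126·(T−10) [T≤10 °C] = -3.1500
  SO₂ term: 0.0053·139.1^0.26·exp(0.059·79-3.1500) = 0.08665
  Cl⁻ term: 0.01025·330.1^0.27·exp(0.036·79+0.049·-15.0) = 0.4043
  r_corr = 0.08665 + 0.4043 = 0.4909 μm/a
  mass loss = 0.4909 μm/a × 8.96 g/cm³ = 4.399 g·m⁻²·a⁻¹
zinc: T≤10 °C ⇒ hinge +0.038·(-15.0−10) = -0.9500
  SO₂ term: 0.0129·139.1^0.44·exp(0.046·79-0.9500) = 1.657
  Cl⁻ term: 0.0175·330.1^0.57·exp(0.008·79+0.085·-15.0) = 0.2509
  sum: 1.657 + 0.2509 → r_corr = 1.908 μm/a
  mass loss = 1.908 μm/a × 7.14 g/cm³ = 13.62 g·m⁻²·a⁻¹
Ordering by g·m⁻²·a⁻¹: zinc (13.6) > copper (4.4)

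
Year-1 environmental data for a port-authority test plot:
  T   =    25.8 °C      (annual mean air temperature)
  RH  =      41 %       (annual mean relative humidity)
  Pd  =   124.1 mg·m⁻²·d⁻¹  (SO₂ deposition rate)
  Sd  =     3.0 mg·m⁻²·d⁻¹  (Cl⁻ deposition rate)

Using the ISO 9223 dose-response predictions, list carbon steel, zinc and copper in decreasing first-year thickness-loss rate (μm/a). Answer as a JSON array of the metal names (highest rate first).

["carbon steel", "zinc", "copper"]

carbon steel: temperature factor f = -0.054·(15.8) = -0.8532
  Pd branch = 1.77·Pd^0.52·e^(0.02·RH+f) = 21 μm/a
  Cl⁻ term: 0.102·3.0^0.62·exp(0.033·41+0.04·25.8) = 2.189
  sum: 21 + 2.189 → r_corr = 23.19 μm/a
zinc: f(T) = -0.071·(T−10) [T>10 °C] = -1.1218
  SO₂ term: 0.0129·124.1^0.44·exp(0.046·41-1.1218) = 0.2311
  Cl⁻ term: 0.0175·3.0^0.57·exp(0.008·41+0.085·25.8) = 0.4072
  r_corr = 0.2311 + 0.4072 = 0.6383 μm/a
copper: temperature factor f = -0.080·(15.8) = -1.2640
  Pd branch = 0.0053·Pd^0.26·e^(0.059·RH+f) = 0.05892 μm/a
  Cl⁻ term: 0.01025·3.0^0.27·exp(0.036·41+0.049·25.8) = 0.2136
  sum: 0.05892 + 0.2136 → r_corr = 0.2725 μm/a
Ordering by μm/a: carbon steel (23.2) > zinc (0.638) > copper (0.273)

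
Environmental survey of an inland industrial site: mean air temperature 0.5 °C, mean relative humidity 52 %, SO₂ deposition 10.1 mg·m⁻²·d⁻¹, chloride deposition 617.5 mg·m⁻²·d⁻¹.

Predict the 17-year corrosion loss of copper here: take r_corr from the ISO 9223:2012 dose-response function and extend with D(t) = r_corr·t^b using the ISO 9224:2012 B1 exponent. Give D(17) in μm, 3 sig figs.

copper: T≤10 °C ⇒ hinge +0.126·(0.5−10) = -1.1970
  Pd branch = 0.0053·Pd^0.26·e^(0.059·RH+f) = 0.0628 μm/a
  Cl⁻ term: 0.01025·617.5^0.27·exp(0.036·52+0.049·0.5) = 0.3871
  r_corr = 0.0628 + 0.3871 = 0.4499 μm/a
Power-law: D(17) = r_corr · 17^0.667
  D(17) = 0.4499 × 17^0.667 = 0.4499 × 6.618 = 2.977 μm

D(17) = 2.98 μm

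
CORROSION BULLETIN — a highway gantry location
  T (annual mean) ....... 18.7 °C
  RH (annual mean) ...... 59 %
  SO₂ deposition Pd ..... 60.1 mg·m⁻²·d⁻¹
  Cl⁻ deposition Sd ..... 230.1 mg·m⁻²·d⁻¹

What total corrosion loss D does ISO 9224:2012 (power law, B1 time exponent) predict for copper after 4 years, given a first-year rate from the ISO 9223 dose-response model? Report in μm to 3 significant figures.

D(4) = 2.97 μm

copper: temperature factor f = -0.080·(8.7) = -0.6960
  sulphur-dioxide contribution → 0.2491 μm/a
  chloride contribution → 0.9307 μm/a
  ⇒ r_corr(copper) = 1.18 μm/a
Long-term exponent b (ISO 9224 Table 2, B1) = 0.667
  D(4) = 1.18 × 4^0.667 = 1.18 × 2.521 = 2.974 μm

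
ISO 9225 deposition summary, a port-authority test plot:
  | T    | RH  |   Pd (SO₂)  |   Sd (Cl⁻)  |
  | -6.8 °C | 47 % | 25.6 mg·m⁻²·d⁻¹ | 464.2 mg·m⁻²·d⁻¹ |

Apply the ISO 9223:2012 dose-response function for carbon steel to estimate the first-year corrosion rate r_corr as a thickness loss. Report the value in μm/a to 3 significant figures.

carbon steel: T≤10 °C ⇒ hinge +0.150·(-6.8−10) = -2.5200
  Pd branch = 1.77·Pd^0.52·e^(0.02·RH+f) = 1.968 μm/a
  Cl⁻ term: 0.102·464.2^0.62·exp(0.033·47+0.04·-6.8) = 16.5
  r_corr = 1.968 + 16.5 = 18.47 μm/a

r_corr = 18.5 μm/a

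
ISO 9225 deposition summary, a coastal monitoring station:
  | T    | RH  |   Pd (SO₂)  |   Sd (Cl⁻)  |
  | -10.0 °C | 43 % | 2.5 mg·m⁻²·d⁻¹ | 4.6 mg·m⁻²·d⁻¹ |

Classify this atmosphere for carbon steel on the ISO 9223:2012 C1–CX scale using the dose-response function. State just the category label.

carbon steel: f(T) = +0.150·(T−10) [T≤10 °C] = -3.0000
  SO₂ term: 1.77·2.5^0.52·exp(0.02·43-3.0000) = 0.3354
  Sd branch = 0.102·Sd^0.62·e^(0.033·RH+0.04·T) = 0.7279 μm/a
  r_corr = 0.3354 + 0.7279 = 1.063 μm/a
Category bounds: 0…1.3 μm/a bracket r_corr ⇒ C1

C1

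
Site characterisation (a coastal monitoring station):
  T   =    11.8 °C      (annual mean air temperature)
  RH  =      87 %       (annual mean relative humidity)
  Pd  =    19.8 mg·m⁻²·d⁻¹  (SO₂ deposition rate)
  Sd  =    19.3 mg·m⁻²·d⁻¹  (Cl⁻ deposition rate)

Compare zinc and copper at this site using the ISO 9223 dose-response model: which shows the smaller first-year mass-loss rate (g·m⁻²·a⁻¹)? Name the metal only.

zinc

zinc: f(T) = -0.071·(T−10) [T>10 °C] = -0.1278
  sulphur-dioxide contribution → 2.31 μm/a
  chloride contribution → 0.5172 μm/a
  total first-year rate 2.828 μm/a
  mass loss = 2.828 μm/a × 7.14 g/cm³ = 20.19 g·m⁻²·a⁻¹
copper: f(T) = -0.080·(T−10) [T>10 °C] = -0.1440
  sulphur-dioxide contribution → 1.691 μm/a
  chloride contribution → 0.9314 μm/a
  total first-year rate 2.622 μm/a
  mass loss = 2.622 μm/a × 8.96 g/cm³ = 23.5 g·m⁻²·a⁻¹
Ordering by g·m⁻²·a⁻¹: copper (23.5) > zinc (20.2)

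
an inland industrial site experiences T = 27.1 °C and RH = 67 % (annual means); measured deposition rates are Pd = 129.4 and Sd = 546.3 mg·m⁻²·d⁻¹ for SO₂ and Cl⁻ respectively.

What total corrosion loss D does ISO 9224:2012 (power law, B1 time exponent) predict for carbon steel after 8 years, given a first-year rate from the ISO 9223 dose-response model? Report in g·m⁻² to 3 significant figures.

D(8) = 3.98e+03 g·m⁻²

carbon steel: T>10 °C ⇒ hinge -0.054·(27.1−10) = -0.9234
  sulphur-dioxide contribution → 33.66 μm/a
  chloride contribution → 137 μm/a
  total first-year rate 170.7 μm/a
Power-law: D(8) = r_corr · 8^0.523
  D(8) = 170.7 × 8^0.523 = 170.7 × 2.967 = 506.4 μm
  Mass loss = 506.4 μm × 7.85 g/cm³ = 3975 g·m⁻²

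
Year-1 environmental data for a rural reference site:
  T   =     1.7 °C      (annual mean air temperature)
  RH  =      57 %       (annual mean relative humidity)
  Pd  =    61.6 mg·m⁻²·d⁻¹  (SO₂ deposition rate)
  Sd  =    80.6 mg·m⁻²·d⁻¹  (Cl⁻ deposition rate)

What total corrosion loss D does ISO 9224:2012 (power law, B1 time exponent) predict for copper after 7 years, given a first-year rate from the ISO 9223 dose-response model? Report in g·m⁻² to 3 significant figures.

copper: temperature factor f = +0.126·(-8.3) = -1.0458
  Pd branch = 0.0053·Pd^0.26·e^(0.059·RH+f) = 0.157 μm/a
  Sd branch = 0.01025·Sd^0.27·e^(0.036·RH+0.049·T) = 0.2837 μm/a
  r_corr = 0.157 + 0.2837 = 0.4407 μm/a
Long-term exponent b (ISO 9224 Table 2, B1) = 0.667
  D(7) = 0.4407 × 7^0.667 = 0.4407 × 3.662 = 1.614 μm
  Mass loss = 1.614 μm × 8.96 g/cm³ = 14.46 g·m⁻²

D(7) = 14.5 g·m⁻²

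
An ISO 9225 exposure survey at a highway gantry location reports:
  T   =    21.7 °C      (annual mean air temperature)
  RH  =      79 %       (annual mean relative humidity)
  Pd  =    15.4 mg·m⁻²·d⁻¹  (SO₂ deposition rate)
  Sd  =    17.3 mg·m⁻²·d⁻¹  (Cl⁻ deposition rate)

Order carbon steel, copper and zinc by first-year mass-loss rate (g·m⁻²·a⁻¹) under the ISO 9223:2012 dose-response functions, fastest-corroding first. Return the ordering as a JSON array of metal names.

carbon steel: f(T) = -0.054·(T−10) [T>10 °C] = -0.6318
  SO₂ term: 1.77·15.4^0.52·exp(0.02·79-0.6318) = 18.94
  Sd branch = 0.102·Sd^0.62·e^(0.033·RH+0.04·T) = 19.29 μm/a
  r_corr = 18.94 + 19.29 = 38.23 μm/a
  mass loss = 38.23 μm/a × 7.85 g/cm³ = 300.1 g·m⁻²·a⁻¹
copper: temperature factor f = -0.080·(11.7) = -0.9360
  SO₂ term: 0.0053·15.4^0.26·exp(0.059·79-0.9360) = 0.4475
  Sd branch = 0.01025·Sd^0.27·e^(0.036·RH+0.049·T) = 1.101 μm/a
  sum: 0.4475 + 1.101 → r_corr = 1.549 μm/a
  mass loss = 1.549 μm/a × 8.96 g/cm³ = 13.88 g·m⁻²·a⁻¹
zinc: f(T) = -0.071·(T−10) [T>10 °C] = -0.8307
  Pd branch = 0.0129·Pd^0.44·e^(0.046·RH+f) = 0.7089 μm/a
  Cl⁻ term: 0.0175·17.3^0.57·exp(0.008·79+0.085·21.7) = 1.057
  r_corr = 0.7089 + 1.057 = 1.766 μm/a
  mass loss = 1.766 μm/a × 7.14 g/cm³ = 12.61 g·m⁻²·a⁻¹
Ordering by g·m⁻²·a⁻¹: carbon steel (300) > copper (13.9) > zinc (12.6)

["carbon steel", "copper", "zinc"]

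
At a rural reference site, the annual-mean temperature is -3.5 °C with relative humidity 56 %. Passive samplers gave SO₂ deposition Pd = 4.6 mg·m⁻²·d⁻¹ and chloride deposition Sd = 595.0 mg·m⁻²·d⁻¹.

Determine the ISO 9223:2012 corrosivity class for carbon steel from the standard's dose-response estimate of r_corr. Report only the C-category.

carbon steel: T≤10 °C ⇒ hinge +0.150·(-3.5−10) = -2.0250
  Pd branch = 1.77·Pd^0.52·e^(0.02·RH+f) = 1.583 μm/a
  Sd branch = 0.102·Sd^0.62·e^(0.033·RH+0.04·T) = 29.55 μm/a
  sum: 1.583 + 29.55 → r_corr = 31.13 μm/a
Category bounds: 25…50 μm/a bracket r_corr ⇒ C3

C3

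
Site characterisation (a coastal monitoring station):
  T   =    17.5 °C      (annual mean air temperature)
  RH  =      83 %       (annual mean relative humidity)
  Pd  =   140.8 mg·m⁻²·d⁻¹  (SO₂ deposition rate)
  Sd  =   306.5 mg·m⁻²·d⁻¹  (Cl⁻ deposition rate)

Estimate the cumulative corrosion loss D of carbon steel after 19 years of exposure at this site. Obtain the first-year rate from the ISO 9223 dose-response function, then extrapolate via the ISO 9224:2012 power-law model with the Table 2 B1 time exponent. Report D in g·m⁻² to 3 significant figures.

D(19) = 7.03e+03 g·m⁻²

carbon steel: temperature factor f = -0.054·(7.5) = -0.4050
  sulphur-dioxide contribution → 81.34 μm/a
  chloride contribution → 110.6 μm/a
  ⇒ r_corr(carbon steel) = 191.9 μm/a
Long-term exponent b (ISO 9224 Table 2, B1) = 0.523
  D(19) = 191.9 × 19^0.523 = 191.9 × 4.664 = 895.2 μm
  Mass loss = 895.2 μm × 7.85 g/cm³ = 7027 g·m⁻²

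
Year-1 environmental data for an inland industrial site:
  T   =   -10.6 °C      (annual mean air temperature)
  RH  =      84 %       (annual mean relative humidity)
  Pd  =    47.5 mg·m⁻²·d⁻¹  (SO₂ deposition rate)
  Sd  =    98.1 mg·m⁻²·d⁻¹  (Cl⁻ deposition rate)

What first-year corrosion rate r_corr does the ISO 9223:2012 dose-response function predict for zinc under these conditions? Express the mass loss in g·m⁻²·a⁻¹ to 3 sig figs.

r_corr = 12.3 g·m⁻²·a⁻¹

zinc: f(T) = +0.038·(T−10) [T≤10 °C] = -0.7828
  Pd branch = 0.0129·Pd^0.44·e^(0.046·RH+f) = 1.536 μm/a
  Cl⁻ term: 0.0175·98.1^0.57·exp(0.008·84+0.085·-10.6) = 0.19
  sum: 1.536 + 0.19 → r_corr = 1.726 μm/a
Convert to mass loss: 1.726 μm/a × 7.14 g/cm³ = 12.33 g·m⁻²·a⁻¹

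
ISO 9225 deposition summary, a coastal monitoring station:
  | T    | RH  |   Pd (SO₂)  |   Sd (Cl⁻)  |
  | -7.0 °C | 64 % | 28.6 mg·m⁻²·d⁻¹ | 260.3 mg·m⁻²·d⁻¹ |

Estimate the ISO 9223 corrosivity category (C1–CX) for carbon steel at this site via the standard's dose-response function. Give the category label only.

carbon steel: T≤10 °C ⇒ hinge +0.150·(-7.0−10) = -2.5500
  Pd branch = 1.77·Pd^0.52·e^(0.02·RH+f) = 2.843 μm/a
  Cl⁻ term: 0.102·260.3^0.62·exp(0.033·64+0.04·-7.0) = 20.04
  r_corr = 2.843 + 20.04 = 22.88 μm/a
22.9 μm/a falls in (1.3, 25] for carbon steel → category C2

C2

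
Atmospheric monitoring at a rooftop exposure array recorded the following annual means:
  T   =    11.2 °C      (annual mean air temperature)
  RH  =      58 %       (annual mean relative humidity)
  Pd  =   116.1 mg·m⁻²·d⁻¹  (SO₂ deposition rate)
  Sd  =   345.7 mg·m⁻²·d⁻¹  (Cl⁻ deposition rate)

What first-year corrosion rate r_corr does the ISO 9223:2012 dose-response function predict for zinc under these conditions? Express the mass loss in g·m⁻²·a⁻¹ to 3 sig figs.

r_corr = 24.3 g·m⁻²·a⁻¹

zinc: f(T) = -0.071·(T−10) [T>10 °C] = -0.0852
  sulphur-dioxide contribution → 1.383 μm/a
  chloride contribution → 2.019 μm/a
  total first-year rate 3.402 μm/a
Convert to mass loss: 3.402 μm/a × 7.14 g/cm³ = 24.29 g·m⁻²·a⁻¹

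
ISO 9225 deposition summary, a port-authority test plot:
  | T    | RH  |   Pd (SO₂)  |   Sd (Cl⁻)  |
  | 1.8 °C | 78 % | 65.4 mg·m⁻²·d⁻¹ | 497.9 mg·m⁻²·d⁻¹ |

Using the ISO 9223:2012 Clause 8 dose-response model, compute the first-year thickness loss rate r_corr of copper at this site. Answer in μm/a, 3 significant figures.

r_corr = 1.55 μm/a

copper: temperature factor f = +0.126·(-8.2) = -1.0332
  SO₂ term: 0.0053·65.4^0.26·exp(0.059·78-1.0332) = 0.5575
  Cl⁻ term: 0.01025·497.9^0.27·exp(0.036·78+0.049·1.8) = 0.9926
  r_corr = 0.5575 + 0.9926 = 1.55 μm/a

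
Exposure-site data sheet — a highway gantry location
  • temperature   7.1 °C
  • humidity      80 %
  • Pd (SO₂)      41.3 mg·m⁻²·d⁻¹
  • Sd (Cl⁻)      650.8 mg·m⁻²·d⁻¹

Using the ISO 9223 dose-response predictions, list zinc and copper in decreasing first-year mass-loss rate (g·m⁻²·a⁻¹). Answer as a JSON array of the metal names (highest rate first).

["zinc", "copper"]

zinc: temperature factor f = +0.038·(-2.9) = -0.1102
  SO₂ term: 0.0129·41.3^0.44·exp(0.046·80-0.1102) = 2.355
  Cl⁻ term: 0.0175·650.8^0.57·exp(0.008·80+0.085·7.1) = 2.436
  sum: 2.355 + 2.436 → r_corr = 4.791 μm/a
  mass loss = 4.791 μm/a × 7.14 g/cm³ = 34.21 g·m⁻²·a⁻¹
copper: temperature factor f = +0.126·(-2.9) = -0.3654
  SO₂ term: 0.0053·41.3^0.26·exp(0.059·80-0.3654) = 1.085
  Sd branch = 0.01025·Sd^0.27·e^(0.036·RH+0.049·T) = 1.487 μm/a
  r_corr = 1.085 + 1.487 = 2.572 μm/a
  mass loss = 2.572 μm/a × 8.96 g/cm³ = 23.05 g·m⁻²·a⁻¹
Ordering by g·m⁻²·a⁻¹: zinc (34.2) > copper (23)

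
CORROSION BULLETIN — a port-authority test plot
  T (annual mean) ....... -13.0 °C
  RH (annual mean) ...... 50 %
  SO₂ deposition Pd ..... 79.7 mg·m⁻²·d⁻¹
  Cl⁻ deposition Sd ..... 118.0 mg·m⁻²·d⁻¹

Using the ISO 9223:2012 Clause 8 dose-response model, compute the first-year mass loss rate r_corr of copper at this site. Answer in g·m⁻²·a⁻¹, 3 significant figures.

copper: temperature factor f = +0.126·(-23.0) = -2.8980
  sulphur-dioxide contribution → 0.01743 μm/a
  chloride contribution → 0.1189 μm/a
  total first-year rate 0.1363 μm/a
Convert to mass loss: 0.1363 μm/a × 8.96 g/cm³ = 1.222 g·m⁻²·a⁻¹

r_corr = 1.22 g·m⁻²·a⁻¹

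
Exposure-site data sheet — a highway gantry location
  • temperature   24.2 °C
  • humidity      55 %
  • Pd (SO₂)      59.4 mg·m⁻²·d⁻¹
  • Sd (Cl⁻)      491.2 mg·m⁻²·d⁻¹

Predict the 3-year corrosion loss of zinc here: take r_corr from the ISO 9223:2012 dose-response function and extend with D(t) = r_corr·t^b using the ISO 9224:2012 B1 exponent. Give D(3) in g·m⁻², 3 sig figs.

D(3) = 133 g·m⁻²

zinc: temperature factor f = -0.071·(14.2) = -1.0082
  Pd branch = 0.0129·Pd^0.44·e^(0.046·RH+f) = 0.3564 μm/a
  Sd branch = 0.0175·Sd^0.57·e^(0.008·RH+0.085·T) = 7.269 μm/a
  sum: 0.3564 + 7.269 → r_corr = 7.626 μm/a
Power-law: D(3) = r_corr · 3^0.813
  D(3) = 7.626 × 3^0.813 = 7.626 × 2.443 = 18.63 μm
  Mass loss = 18.63 μm × 7.14 g/cm³ = 133 g·m⁻²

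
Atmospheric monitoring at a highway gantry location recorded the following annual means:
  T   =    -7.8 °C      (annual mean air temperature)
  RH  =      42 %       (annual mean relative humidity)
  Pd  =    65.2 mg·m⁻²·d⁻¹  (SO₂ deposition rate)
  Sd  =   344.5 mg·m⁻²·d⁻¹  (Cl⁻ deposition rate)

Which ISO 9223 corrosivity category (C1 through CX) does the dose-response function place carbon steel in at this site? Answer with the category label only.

C2

carbon steel: T≤10 °C ⇒ hinge +0.150·(-7.8−10) = -2.6700
  SO₂ term: 1.77·65.2^0.52·exp(0.02·42-2.6700) = 2.492
  Sd branch = 0.102·Sd^0.62·e^(0.033·RH+0.04·T) = 11.17 μm/a
  r_corr = 2.492 + 11.17 = 13.66 μm/a
Category bounds: 1.3…25 μm/a bracket r_corr ⇒ C2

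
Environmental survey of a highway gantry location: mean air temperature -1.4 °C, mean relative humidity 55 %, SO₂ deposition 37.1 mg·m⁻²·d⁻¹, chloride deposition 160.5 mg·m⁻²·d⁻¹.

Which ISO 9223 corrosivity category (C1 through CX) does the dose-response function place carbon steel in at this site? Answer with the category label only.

C2

carbon steel: temperature factor f = +0.150·(-11.4) = -1.7100
  SO₂ term: 1.77·37.1^0.52·exp(0.02·55-1.7100) = 6.297
  Sd branch = 0.102·Sd^0.62·e^(0.033·RH+0.04·T) = 13.8 μm/a
  sum: 6.297 + 13.8 → r_corr = 20.1 μm/a
20.1 μm/a falls in (1.3, 25] for carbon steel → category C2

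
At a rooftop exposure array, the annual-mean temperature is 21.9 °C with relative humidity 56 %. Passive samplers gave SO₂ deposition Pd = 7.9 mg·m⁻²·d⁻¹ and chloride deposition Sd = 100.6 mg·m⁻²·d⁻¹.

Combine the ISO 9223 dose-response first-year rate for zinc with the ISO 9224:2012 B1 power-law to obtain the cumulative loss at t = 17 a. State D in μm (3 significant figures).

D(17) = 26.2 μm

zinc: T>10 °C ⇒ hinge -0.071·(21.9−10) = -0.8449
  SO₂ term: 0.0129·7.9^0.44·exp(0.046·56-0.8449) = 0.1809
  Sd branch = 0.0175·Sd^0.57·e^(0.008·RH+0.085·T) = 2.441 μm/a
  r_corr = 0.1809 + 2.441 = 2.622 μm/a
ISO 9224: D(t) = r_corr · t^b with b = 0.813 (zinc, B1)
  D(17) = 2.622 × 17^0.813 = 2.622 × 10.01 = 26.24 μm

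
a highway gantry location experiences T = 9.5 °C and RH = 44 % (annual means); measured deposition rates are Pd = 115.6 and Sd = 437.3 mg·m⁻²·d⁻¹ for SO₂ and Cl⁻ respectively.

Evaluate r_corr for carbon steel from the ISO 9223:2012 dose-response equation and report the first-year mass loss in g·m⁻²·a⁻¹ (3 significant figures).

carbon steel: f(T) = +0.150·(T−10) [T≤10 °C] = -0.0750
  Pd branch = 1.77·Pd^0.52·e^(0.02·RH+f) = 46.81 μm/a
  Sd branch = 0.102·Sd^0.62·e^(0.033·RH+0.04·T) = 27.64 μm/a
  sum: 46.81 + 27.64 → r_corr = 74.45 μm/a
Convert to mass loss: 74.45 μm/a × 7.85 g/cm³ = 584.4 g·m⁻²·a⁻¹

r_corr = 584 g·m⁻²·a⁻¹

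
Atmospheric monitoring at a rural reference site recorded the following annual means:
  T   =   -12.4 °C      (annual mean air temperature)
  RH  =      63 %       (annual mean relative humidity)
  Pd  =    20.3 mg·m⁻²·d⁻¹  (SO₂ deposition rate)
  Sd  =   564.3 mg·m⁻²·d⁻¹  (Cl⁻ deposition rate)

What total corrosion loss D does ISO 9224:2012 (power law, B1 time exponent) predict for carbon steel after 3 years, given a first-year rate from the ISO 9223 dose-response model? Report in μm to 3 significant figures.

carbon steel: f(T) = +0.150·(T−10) [T≤10 °C] = -3.3600
  Pd branch = 1.77·Pd^0.52·e^(0.02·RH+f) = 1.037 μm/a
  Cl⁻ term: 0.102·564.3^0.62·exp(0.033·63+0.04·-12.4) = 25.24
  sum: 1.037 + 25.24 → r_corr = 26.27 μm/a
Long-term exponent b (ISO 9224 Table 2, B1) = 0.523
  D(3) = 26.27 × 3^0.523 = 26.27 × 1.776 = 46.67 μm

D(3) = 46.7 μm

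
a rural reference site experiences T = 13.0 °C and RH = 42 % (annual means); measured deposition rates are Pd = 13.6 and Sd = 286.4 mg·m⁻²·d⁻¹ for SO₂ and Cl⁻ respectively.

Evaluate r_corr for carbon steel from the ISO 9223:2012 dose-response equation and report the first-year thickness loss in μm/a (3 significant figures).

carbon steel: T>10 °C ⇒ hinge -0.054·(13.0−10) = -0.1620
  Pd branch = 1.77·Pd^0.52·e^(0.02·RH+f) = 13.55 μm/a
  Cl⁻ term: 0.102·286.4^0.62·exp(0.033·42+0.04·13.0) = 22.89
  r_corr = 13.55 + 22.89 = 36.44 μm/a

r_corr = 36.4 μm/a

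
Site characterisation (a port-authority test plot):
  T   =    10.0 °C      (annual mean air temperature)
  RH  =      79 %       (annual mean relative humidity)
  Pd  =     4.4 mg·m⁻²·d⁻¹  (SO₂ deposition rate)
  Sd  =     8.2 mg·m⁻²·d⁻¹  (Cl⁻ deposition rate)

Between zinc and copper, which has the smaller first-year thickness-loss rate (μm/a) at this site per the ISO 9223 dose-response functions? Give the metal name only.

zinc: temperature factor f = +0.038·(0.0) = +0.0000
  Pd branch = 0.0129·Pd^0.44·e^(0.046·RH+f) = 0.9374 μm/a
  Sd branch = 0.0175·Sd^0.57·e^(0.008·RH+0.085·T) = 0.2556 μm/a
  r_corr = 0.9374 + 0.2556 = 1.193 μm/a
copper: temperature factor f = +0.126·(0.0) = +0.0000
  Pd branch = 0.0053·Pd^0.26·e^(0.059·RH+f) = 0.8238 μm/a
  Sd branch = 0.01025·Sd^0.27·e^(0.036·RH+0.049·T) = 0.5074 μm/a
  sum: 0.8238 + 0.5074 → r_corr = 1.331 μm/a
Ordering by μm/a: copper (1.33) > zinc (1.19)

zinc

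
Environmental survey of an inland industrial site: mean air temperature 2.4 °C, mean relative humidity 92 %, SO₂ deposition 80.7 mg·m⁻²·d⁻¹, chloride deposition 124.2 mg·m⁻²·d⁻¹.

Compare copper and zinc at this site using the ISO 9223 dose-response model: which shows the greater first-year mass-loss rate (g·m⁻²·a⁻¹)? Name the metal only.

zinc

copper: T≤10 °C ⇒ hinge +0.126·(2.4−10) = -0.9576
  sulphur-dioxide contribution → 1.451 μm/a
  chloride contribution → 1.163 μm/a
  total first-year rate 2.614 μm/a
  mass loss = 2.614 μm/a × 8.96 g/cm³ = 23.42 g·m⁻²·a⁻¹
zinc: T≤10 °C ⇒ hinge +0.038·(2.4−10) = -0.2888
  sulphur-dioxide contribution → 4.593 μm/a
  chloride contribution → 0.6997 μm/a
  total first-year rate 5.293 μm/a
  mass loss = 5.293 μm/a × 7.14 g/cm³ = 37.79 g·m⁻²·a⁻¹
Ordering by g·m⁻²·a⁻¹: zinc (37.8) > copper (23.4)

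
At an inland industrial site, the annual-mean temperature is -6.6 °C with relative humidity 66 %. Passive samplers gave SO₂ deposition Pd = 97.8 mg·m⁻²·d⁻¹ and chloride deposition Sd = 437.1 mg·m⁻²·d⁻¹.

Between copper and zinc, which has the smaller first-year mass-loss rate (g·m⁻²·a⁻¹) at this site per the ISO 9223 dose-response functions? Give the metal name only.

copper

copper: temperature factor f = +0.126·(-16.6) = -2.0916
  Pd branch = 0.0053·Pd^0.26·e^(0.059·RH+f) = 0.1058 μm/a
  Sd branch = 0.01025·Sd^0.27·e^(0.036·RH+0.049·T) = 0.4122 μm/a
  r_corr = 0.1058 + 0.4122 = 0.518 μm/a
  mass loss = 0.518 μm/a × 8.96 g/cm³ = 4.641 g·m⁻²·a⁻¹
zinc: temperature factor f = +0.038·(-16.6) = -0.6308
  Pd branch = 0.0129·Pd^0.44·e^(0.046·RH+f) = 1.074 μm/a
  Sd branch = 0.0175·Sd^0.57·e^(0.008·RH+0.085·T) = 0.5418 μm/a
  r_corr = 1.074 + 0.5418 = 1.616 μm/a
  mass loss = 1.616 μm/a × 7.14 g/cm³ = 11.54 g·m⁻²·a⁻¹
Ordering by g·m⁻²·a⁻¹: zinc (11.5) > copper (4.64)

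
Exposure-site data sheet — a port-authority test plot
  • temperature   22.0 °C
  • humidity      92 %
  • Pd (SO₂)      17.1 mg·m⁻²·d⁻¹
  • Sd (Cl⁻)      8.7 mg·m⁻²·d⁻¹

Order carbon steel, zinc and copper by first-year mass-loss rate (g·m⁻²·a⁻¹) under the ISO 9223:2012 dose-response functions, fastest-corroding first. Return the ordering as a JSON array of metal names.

["carbon steel", "copper", "zinc"]

carbon steel: T>10 °C ⇒ hinge -0.054·(22.0−10) = -0.6480
  sulphur-dioxide contribution → 25.52 μm/a
  chloride contribution → 19.58 μm/a
  ⇒ r_corr(carbon steel) = 45.1 μm/a
  mass loss = 45.1 μm/a × 7.85 g/cm³ = 354 g·m⁻²·a⁻¹
zinc: temperature factor f = -0.071·(12.0) = -0.8520
  sulphur-dioxide contribution → 1.321 μm/a
  chloride contribution → 0.8135 μm/a
  ⇒ r_corr(zinc) = 2.135 μm/a
  mass loss = 2.135 μm/a × 7.14 g/cm³ = 15.24 g·m⁻²·a⁻¹
copper: temperature factor f = -0.080·(12.0) = -0.9600
  sulphur-dioxide contribution → 0.9667 μm/a
  chloride contribution → 1.482 μm/a
  total first-year rate 2.449 μm/a
  mass loss = 2.449 μm/a × 8.96 g/cm³ = 21.94 g·m⁻²·a⁻¹
Ordering by g·m⁻²·a⁻¹: carbon steel (354) > copper (21.9) > zinc (15.2)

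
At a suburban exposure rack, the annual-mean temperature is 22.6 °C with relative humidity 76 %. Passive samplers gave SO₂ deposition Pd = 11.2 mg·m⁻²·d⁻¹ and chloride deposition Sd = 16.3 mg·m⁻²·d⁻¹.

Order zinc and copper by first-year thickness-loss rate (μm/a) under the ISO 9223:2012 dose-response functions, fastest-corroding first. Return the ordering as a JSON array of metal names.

zinc: temperature factor f = -0.071·(12.6) = -0.8946
  sulphur-dioxide contribution → 0.5035 μm/a
  chloride contribution → 1.077 μm/a
  ⇒ r_corr(zinc) = 1.581 μm/a
copper: T>10 °C ⇒ hinge -0.080·(22.6−10) = -1.0080
  sulphur-dioxide contribution → 0.3211 μm/a
  chloride contribution → 1.017 μm/a
  total first-year rate 1.338 μm/a
Ordering by μm/a: zinc (1.58) > copper (1.34)

["zinc", "copper"]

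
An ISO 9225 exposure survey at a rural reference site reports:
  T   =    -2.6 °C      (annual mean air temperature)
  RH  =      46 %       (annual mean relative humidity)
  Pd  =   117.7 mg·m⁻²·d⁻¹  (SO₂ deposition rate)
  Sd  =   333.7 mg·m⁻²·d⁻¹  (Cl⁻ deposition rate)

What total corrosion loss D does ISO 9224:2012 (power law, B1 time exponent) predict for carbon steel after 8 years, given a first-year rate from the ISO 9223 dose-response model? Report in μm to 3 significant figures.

D(8) = 69.4 μm

carbon steel: T≤10 °C ⇒ hinge +0.150·(-2.6−10) = -1.8900
  SO₂ term: 1.77·117.7^0.52·exp(0.02·46-1.8900) = 8.008
  Cl⁻ term: 0.102·333.7^0.62·exp(0.033·46+0.04·-2.6) = 15.39
  r_corr = 8.008 + 15.39 = 23.4 μm/a
ISO 9224: D(t) = r_corr · t^b with b = 0.523 (carbon steel, B1)
  D(8) = 23.4 × 8^0.523 = 23.4 × 2.967 = 69.41 μm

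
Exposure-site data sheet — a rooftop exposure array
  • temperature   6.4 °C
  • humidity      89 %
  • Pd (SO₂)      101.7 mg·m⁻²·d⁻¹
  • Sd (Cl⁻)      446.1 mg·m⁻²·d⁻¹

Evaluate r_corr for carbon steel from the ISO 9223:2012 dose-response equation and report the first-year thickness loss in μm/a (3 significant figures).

r_corr = 177 μm/a

carbon steel: temperature factor f = +0.150·(-3.6) = -0.5400
  sulphur-dioxide contribution → 67.66 μm/a
  chloride contribution → 109.1 μm/a
  ⇒ r_corr(carbon steel) = 176.8 μm/a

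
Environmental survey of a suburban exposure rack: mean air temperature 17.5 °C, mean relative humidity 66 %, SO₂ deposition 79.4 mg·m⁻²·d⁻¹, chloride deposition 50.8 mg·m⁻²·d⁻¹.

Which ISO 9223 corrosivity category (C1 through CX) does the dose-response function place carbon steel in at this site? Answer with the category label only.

carbon steel: f(T) = -0.054·(T−10) [T>10 °C] = -0.4050
  sulphur-dioxide contribution → 42.98 μm/a
  chloride contribution → 20.71 μm/a
  total first-year rate 63.69 μm/a
Category bounds: 50…80 μm/a bracket r_corr ⇒ C4

C4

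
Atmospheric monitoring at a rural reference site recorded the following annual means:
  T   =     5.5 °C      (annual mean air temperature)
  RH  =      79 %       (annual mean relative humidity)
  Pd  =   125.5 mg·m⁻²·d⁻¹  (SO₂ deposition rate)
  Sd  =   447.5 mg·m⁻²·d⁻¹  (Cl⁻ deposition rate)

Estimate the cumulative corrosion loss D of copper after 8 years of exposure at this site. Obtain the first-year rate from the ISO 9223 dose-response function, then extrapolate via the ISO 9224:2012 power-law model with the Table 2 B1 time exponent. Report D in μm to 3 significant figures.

copper: f(T) = +0.126·(T−10) [T≤10 °C] = -0.5670
  sulphur-dioxide contribution → 1.117 μm/a
  chloride contribution → 1.198 μm/a
  ⇒ r_corr(copper) = 2.315 μm/a
ISO 9224: D(t) = r_corr · t^b with b = 0.667 (copper, B1)
  D(8) = 2.315 × 8^0.667 = 2.315 × 4.003 = 9.267 μm

D(8) = 9.27 μm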